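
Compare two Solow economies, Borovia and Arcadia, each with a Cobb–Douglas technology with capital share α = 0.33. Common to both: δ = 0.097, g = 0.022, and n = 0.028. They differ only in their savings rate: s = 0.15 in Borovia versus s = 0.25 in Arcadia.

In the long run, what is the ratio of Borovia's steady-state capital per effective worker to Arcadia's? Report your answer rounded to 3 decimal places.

Steady-state k* = [s/(n + g + δ)]^(1/(1−α)), so the ratio is [ (s_B/(n + g + δ)_B) / (s_A/(n + g + δ)_A) ]^1.4925.
s_B/(n + g + δ)_B = 0.15/0.147 = 1.0204; s_A/(n + g + δ)_A = 0.25/0.147 = 1.7007.
Ratio = (1.0204/1.7007)^1.4925 = 0.6000^1.4925 ≈ 0.4665

k*_B / k*_A ≈ 0.467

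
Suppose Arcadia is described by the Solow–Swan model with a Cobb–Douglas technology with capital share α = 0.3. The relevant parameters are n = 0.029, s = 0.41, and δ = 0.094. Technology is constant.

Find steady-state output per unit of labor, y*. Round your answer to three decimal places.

At the steady state, Δk = 0, so s·k^α = (n + δ)·k.
Rearranging, k^(1−α) = s / (n + δ).
k^0.7 = 0.41 / (0.029 + 0.094) = 0.41 / 0.123 = 3.3333
k* = 3.3333^(1/0.7) ≈ 5.5842
y* = (k*)^α = 5.5842^0.3 ≈ 1.6753

y* = 1.675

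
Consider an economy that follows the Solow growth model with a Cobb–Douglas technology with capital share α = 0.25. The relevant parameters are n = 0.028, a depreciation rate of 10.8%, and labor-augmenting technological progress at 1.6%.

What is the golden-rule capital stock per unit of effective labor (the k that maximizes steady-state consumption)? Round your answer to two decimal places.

k_gold ≈ 1.94

The golden rule sets f'(k) = n + g + δ, i.e. α·k^(α−1) = n + g + δ.
So k^(1−α) = α / (n + g + δ) = 0.25 / 0.152 = 1.6447.
k_gold = 1.6447^(1/0.75) ≈ 1.9414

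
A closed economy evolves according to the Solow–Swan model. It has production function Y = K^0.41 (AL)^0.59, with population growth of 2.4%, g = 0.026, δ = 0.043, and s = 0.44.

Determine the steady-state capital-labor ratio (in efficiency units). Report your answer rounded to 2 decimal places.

In steady state, investment equals break-even investment: s·k^α = (n + g + δ)·k.
Dividing both sides by k: k^(1−α) = s / (n + g + δ).
k^0.59 = 0.44 / (0.024 + 0.026 + 0.043) = 0.44 / 0.093 = 4.7312
k* = 4.7312^(1/0.59) ≈ 13.9322

k* = 13.93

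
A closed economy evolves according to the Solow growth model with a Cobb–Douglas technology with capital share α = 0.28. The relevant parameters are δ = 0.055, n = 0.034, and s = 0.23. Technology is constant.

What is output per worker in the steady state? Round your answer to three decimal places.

y* = 1.447

In steady state, investment equals break-even investment: s·k^α = (n + δ)·k.
Rearranging, k^(1−α) = s / (n + δ).
k^0.72 = 0.23 / (0.034 + 0.055) = 0.23 / 0.089 = 2.5843
k* = 2.5843^(1/0.72) ≈ 3.7385
y* = (k*)^α = 3.7385^0.28 ≈ 1.4466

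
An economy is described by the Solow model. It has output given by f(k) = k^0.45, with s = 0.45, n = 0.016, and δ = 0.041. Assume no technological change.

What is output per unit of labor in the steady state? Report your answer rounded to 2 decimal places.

In steady state, investment equals break-even investment: s·k^α = (n + δ)·k.
Rearranging, k^(1−α) = s / (n + δ).
k^0.55 = 0.45 / (0.016 + 0.041) = 0.45 / 0.057 = 7.8947
k* = 7.8947^(1/0.55) ≈ 42.8074
y* = (k*)^α = 42.8074^0.45 ≈ 5.4223

y* = 5.42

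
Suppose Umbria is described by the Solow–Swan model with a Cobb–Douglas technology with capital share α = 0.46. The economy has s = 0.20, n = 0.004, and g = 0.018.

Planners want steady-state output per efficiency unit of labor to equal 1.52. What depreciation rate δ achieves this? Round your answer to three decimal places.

In steady state, investment equals break-even investment: s·k^α = (n + g + δ)·k.
Since y* = [s/(n + g + δ)]^(α/(1−α)), we have s/(n + g + δ) = (y*)^((1−α)/α) = 1.52^1.1739 = 1.6348.
Therefore n + g + δ = s / 1.6348 = 0.20 / 1.6348 = 0.1223, so δ = 0.1223 − 0.022 = 0.1003.

δ ≈ 0.100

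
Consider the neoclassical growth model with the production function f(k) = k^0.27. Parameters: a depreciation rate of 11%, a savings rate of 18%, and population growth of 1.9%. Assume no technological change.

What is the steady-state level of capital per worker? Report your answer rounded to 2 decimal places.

At the steady state, Δk = 0, so s·k^α = (n + δ)·k.
Dividing both sides by k: k^(1−α) = s / (n + δ).
k^0.73 = 0.18 / (0.019 + 0.110) = 0.18 / 0.129 = 1.3953
k* = 1.3953^(1/0.73) ≈ 1.5782

k* = 1.58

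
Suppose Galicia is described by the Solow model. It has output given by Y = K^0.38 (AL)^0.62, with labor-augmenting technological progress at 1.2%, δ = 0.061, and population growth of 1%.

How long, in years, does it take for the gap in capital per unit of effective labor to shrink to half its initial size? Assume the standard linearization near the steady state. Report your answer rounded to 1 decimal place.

Near the steady state the convergence rate is λ = (1 − α)(n + g + δ).
λ = (1 − 0.38) × 0.083 = 0.62 × 0.083 = 0.05146
Half-life = ln 2 / λ = 0.6931 / 0.05146 ≈ 13.47 years

about 13.5 years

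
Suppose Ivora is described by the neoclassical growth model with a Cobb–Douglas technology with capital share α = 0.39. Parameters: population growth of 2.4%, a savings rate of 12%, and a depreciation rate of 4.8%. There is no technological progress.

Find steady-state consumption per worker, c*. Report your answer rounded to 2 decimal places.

At the steady state, Δk = 0, so s·k^α = (n + δ)·k.
Dividing both sides by k: k^(1−α) = s / (n + δ).
k^0.61 = 0.12 / (0.024 + 0.048) = 0.12 / 0.072 = 1.6667
k* = 1.6667^(1/0.61) ≈ 2.3105
y* = (k*)^α = 2.3105^0.39 ≈ 1.3863
c* = (1 − s)·y* = (1 − 0.12) × 1.3863 ≈ 1.2199

c* ≈ 1.22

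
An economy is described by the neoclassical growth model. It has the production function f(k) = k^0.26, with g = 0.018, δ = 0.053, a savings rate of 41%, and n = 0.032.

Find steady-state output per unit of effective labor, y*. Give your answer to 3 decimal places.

In steady state, investment equals break-even investment: s·k^α = (n + g + δ)·k.
Rearranging, k^(1−α) = s / (n + g + δ).
k^0.74 = 0.41 / (0.032 + 0.018 + 0.053) = 0.41 / 0.103 = 3.9806
k* = 3.9806^(1/0.74) ≈ 6.4676
y* = (k*)^α = 6.4676^0.26 ≈ 1.6248

y* ≈ 1.625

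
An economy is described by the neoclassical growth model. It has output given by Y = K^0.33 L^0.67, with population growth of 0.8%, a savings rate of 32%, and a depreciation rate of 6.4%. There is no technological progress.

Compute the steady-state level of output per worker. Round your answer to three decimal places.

y* ≈ 2.085

Steady state requires s·f(k) = (n + δ)·k, i.e. s·k^α = (n + δ)·k.
Dividing both sides by k: k^(1−α) = s / (n + δ).
k^0.67 = 0.32 / (0.008 + 0.064) = 0.32 / 0.072 = 4.4444
k* = 4.4444^(1/0.67) ≈ 9.2659
y* = (k*)^α = 9.2659^0.33 ≈ 2.0848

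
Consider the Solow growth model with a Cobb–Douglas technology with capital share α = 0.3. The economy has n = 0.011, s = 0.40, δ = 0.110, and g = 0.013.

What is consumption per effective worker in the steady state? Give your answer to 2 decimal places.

At the steady state, Δk = 0, so s·k^α = (n + g + δ)·k.
Dividing both sides by k: k^(1−α) = s / (n + g + δ).
k^0.7 = 0.40 / (0.011 + 0.013 + 0.110) = 0.40 / 0.134 = 2.9851
k* = 2.9851^(1/0.7) ≈ 4.7699
y* = (k*)^α = 4.7699^0.3 ≈ 1.5979
c* = (1 − s)·y* = (1 − 0.40) × 1.5979 ≈ 0.9587

c* ≈ 0.96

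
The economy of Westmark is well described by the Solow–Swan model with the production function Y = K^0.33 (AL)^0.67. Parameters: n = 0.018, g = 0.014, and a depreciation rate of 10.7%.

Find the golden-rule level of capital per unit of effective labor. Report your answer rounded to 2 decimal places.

k_gold ≈ 3.63

The golden rule sets f'(k) = n + g + δ, i.e. α·k^(α−1) = n + g + δ.
So k^(1−α) = α / (n + g + δ) = 0.33 / 0.139 = 2.3741.
k_gold = 2.3741^(1/0.67) ≈ 3.6345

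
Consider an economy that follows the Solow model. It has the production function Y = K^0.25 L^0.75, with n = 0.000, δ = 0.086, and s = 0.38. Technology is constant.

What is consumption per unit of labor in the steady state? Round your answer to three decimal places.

c* = 1.017

Steady state requires s·f(k) = (n + δ)·k, i.e. s·k^α = (n + δ)·k.
Dividing both sides by k: k^(1−α) = s / (n + δ).
k^0.75 = 0.38 / (0.000 + 0.086) = 0.38 / 0.086 = 4.4186
k* = 4.4186^(1/0.75) ≈ 7.2507
y* = (k*)^α = 7.2507^0.25 ≈ 1.6409
c* = (1 − s)·y* = (1 − 0.38) × 1.6409 ≈ 1.0174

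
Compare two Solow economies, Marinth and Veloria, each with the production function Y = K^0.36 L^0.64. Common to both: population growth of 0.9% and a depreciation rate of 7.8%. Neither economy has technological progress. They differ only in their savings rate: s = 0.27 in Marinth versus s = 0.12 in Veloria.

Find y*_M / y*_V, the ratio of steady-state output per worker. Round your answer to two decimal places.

ratio ≈ 1.58

Steady-state y* = [s/(n + δ)]^(α/(1−α)), so the ratio is [ (s_M/(n + δ)_M) / (s_V/(n + δ)_V) ]^0.5625.
s_M/(n + δ)_M = 0.27/0.087 = 3.1034; s_V/(n + δ)_V = 0.12/0.087 = 1.3793.
Ratio = (3.1034/1.3793)^0.5625 = 2.2500^0.5625 ≈ 1.5780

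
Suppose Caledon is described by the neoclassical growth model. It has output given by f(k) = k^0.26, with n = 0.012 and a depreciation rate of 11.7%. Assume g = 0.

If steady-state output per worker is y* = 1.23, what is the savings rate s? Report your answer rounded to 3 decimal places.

s ≈ 0.233

At the steady state, Δk = 0, so s·k^α = (n + δ)·k.
Since y* = [s/(n + δ)]^(α/(1−α)), we have s/(n + δ) = (y*)^((1−α)/α) = 1.23^2.8462 = 1.8026.
Therefore s = 1.8026 × (n + δ) = 1.8026 × 0.129 = 0.2325.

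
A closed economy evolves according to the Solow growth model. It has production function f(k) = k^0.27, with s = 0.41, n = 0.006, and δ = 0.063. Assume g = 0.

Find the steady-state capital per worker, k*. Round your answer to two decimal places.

k* = 11.49

In steady state, investment equals break-even investment: s·k^α = (n + δ)·k.
Rearranging, k^(1−α) = s / (n + δ).
k^0.73 = 0.41 / (0.006 + 0.063) = 0.41 / 0.069 = 5.9420
k* = 5.9420^(1/0.73) ≈ 11.4863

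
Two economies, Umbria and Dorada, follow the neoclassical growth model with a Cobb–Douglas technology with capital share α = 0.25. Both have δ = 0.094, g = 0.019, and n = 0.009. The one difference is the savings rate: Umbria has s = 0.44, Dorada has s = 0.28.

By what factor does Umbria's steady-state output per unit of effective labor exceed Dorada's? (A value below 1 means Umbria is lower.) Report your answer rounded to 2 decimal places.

Steady-state y* = [s/(n + g + δ)]^(α/(1−α)), so the ratio is [ (s_U/(n + g + δ)_U) / (s_D/(n + g + δ)_D) ]^0.3333.
s_U/(n + g + δ)_U = 0.44/0.122 = 3.6066; s_D/(n + g + δ)_D = 0.28/0.122 = 2.2951.
Ratio = (3.6066/2.2951)^0.3333 = 1.5714^0.3333 ≈ 1.1626

ratio ≈ 1.16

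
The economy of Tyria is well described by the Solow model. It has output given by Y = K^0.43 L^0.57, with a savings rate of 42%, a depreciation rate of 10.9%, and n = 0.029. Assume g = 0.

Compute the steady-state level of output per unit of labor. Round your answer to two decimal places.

y* = 2.32

Steady state requires s·f(k) = (n + δ)·k, i.e. s·k^α = (n + δ)·k.
Rearranging, k^(1−α) = s / (n + δ).
k^0.57 = 0.42 / (0.029 + 0.109) = 0.42 / 0.138 = 3.0435
k* = 3.0435^(1/0.57) ≈ 7.0473
y* = (k*)^α = 7.0473^0.43 ≈ 2.3155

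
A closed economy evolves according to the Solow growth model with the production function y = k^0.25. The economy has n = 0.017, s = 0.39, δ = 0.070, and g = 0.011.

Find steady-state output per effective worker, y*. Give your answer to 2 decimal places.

y* = 1.58

Steady state requires s·f(k) = (n + g + δ)·k, i.e. s·k^α = (n + g + δ)·k.
Dividing both sides by k: k^(1−α) = s / (n + g + δ).
k^0.75 = 0.39 / (0.017 + 0.011 + 0.070) = 0.39 / 0.098 = 3.9796
k* = 3.9796^(1/0.75) ≈ 6.3065
y* = (k*)^α = 6.3065^0.25 ≈ 1.5847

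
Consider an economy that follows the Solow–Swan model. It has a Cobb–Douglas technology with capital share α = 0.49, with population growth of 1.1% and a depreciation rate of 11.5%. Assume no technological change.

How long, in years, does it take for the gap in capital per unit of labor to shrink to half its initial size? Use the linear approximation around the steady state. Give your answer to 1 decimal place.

Near the steady state the convergence rate is λ = (1 − α)(n + δ).
λ = (1 − 0.49) × 0.126 = 0.51 × 0.126 = 0.06426
Half-life = ln 2 / λ = 0.6931 / 0.06426 ≈ 10.79 years

half-life ≈ 10.8 years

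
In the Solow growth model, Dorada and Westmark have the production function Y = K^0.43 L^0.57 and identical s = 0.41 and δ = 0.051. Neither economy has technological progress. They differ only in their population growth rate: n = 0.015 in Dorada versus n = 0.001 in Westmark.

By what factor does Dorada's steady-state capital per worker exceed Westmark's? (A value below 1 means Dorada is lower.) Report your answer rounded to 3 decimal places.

ratio ≈ 0.658

Steady-state k* = [s/(n + δ)]^(1/(1−α)), so the ratio is [ (s_D/(n + δ)_D) / (s_W/(n + δ)_W) ]^1.7544.
s_D/(n + δ)_D = 0.41/0.066 = 6.2121; s_W/(n + δ)_W = 0.41/0.052 = 7.8846.
Ratio = (6.2121/7.8846)^1.7544 = 0.7879^1.7544 ≈ 0.6582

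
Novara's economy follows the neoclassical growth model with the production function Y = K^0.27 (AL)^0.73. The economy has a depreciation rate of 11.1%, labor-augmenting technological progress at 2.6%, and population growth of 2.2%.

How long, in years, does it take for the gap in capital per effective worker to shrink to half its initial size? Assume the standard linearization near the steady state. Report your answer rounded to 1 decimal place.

t_½ ≈ 6.0 years

Near the steady state the convergence rate is λ = (1 − α)(n + g + δ).
λ = (1 − 0.27) × 0.159 = 0.73 × 0.159 = 0.11607
Half-life = ln 2 / λ = 0.6931 / 0.11607 ≈ 5.97 years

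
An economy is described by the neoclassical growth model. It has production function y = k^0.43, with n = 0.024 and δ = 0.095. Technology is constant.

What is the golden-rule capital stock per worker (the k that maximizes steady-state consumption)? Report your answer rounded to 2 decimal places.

The golden rule sets f'(k) = n + δ, i.e. α·k^(α−1) = n + δ.
So k^(1−α) = α / (n + δ) = 0.43 / 0.119 = 3.6134.
k_gold = 3.6134^(1/0.57) ≈ 9.5236

k_gold ≈ 9.52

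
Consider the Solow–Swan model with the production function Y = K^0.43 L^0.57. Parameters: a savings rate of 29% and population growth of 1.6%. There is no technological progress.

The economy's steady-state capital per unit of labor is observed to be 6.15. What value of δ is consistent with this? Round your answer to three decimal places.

At the steady state, Δk = 0, so s·k^α = (n + δ)·k.
So s / (n + δ) = (k*)^(1−α) = 6.15^0.57 = 2.8162.
Therefore n + δ = s / 2.8162 = 0.29 / 2.8162 = 0.1030, so δ = 0.1030 − 0.016 = 0.0870.

δ ≈ 0.087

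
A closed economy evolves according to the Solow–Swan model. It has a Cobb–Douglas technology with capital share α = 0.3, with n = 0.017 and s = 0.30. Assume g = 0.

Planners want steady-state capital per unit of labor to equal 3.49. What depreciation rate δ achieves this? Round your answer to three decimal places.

δ ≈ 0.108

Steady state requires s·f(k) = (n + δ)·k, i.e. s·k^α = (n + δ)·k.
So s / (n + δ) = (k*)^(1−α) = 3.49^0.7 = 2.3987.
Therefore n + δ = s / 2.3987 = 0.30 / 2.3987 = 0.1251, so δ = 0.1251 − 0.017 = 0.1081.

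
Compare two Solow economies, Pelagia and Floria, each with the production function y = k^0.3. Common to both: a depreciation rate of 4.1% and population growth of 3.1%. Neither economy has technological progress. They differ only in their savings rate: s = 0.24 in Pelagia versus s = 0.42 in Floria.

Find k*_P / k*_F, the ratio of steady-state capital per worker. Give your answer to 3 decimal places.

k*_P / k*_F ≈ 0.450

Steady-state k* = [s/(n + δ)]^(1/(1−α)), so the ratio is [ (s_P/(n + δ)_P) / (s_F/(n + δ)_F) ]^1.4286.
s_P/(n + δ)_P = 0.24/0.072 = 3.3333; s_F/(n + δ)_F = 0.42/0.072 = 5.8333.
Ratio = (3.3333/5.8333)^1.4286 = 0.5714^1.4286 ≈ 0.4495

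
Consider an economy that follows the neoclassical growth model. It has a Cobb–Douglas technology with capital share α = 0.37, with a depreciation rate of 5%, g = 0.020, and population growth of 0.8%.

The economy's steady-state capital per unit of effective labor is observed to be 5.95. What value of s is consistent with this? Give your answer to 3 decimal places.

In steady state, investment equals break-even investment: s·k^α = (n + g + δ)·k.
So s / (n + g + δ) = (k*)^(1−α) = 5.95^0.63 = 3.0757.
Therefore s = 3.0757 × (n + g + δ) = 3.0757 × 0.078 = 0.2399.

s ≈ 0.240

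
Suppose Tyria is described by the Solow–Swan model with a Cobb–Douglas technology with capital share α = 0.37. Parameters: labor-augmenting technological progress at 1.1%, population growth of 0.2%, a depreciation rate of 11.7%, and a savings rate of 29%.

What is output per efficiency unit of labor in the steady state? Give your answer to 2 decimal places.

Steady state requires s·f(k) = (n + g + δ)·k, i.e. s·k^α = (n + g + δ)·k.
Dividing both sides by k: k^(1−α) = s / (n + g + δ).
k^0.63 = 0.29 / (0.002 + 0.011 + 0.117) = 0.29 / 0.130 = 2.2308
k* = 2.2308^(1/0.63) ≈ 3.5737
y* = (k*)^α = 3.5737^0.37 ≈ 1.6020

y* ≈ 1.60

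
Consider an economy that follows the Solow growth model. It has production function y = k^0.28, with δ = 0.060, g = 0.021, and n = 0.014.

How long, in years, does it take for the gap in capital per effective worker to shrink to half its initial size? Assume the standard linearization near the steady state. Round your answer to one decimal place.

Near the steady state the convergence rate is λ = (1 − α)(n + g + δ).
λ = (1 − 0.28) × 0.095 = 0.72 × 0.095 = 0.0684
Half-life = ln 2 / λ = 0.6931 / 0.0684 ≈ 10.13 years

about 10.1 years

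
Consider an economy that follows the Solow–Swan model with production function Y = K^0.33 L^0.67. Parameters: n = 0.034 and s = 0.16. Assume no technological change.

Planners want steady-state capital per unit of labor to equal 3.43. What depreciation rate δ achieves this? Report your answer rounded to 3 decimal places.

δ ≈ 0.036

At the steady state, Δk = 0, so s·k^α = (n + δ)·k.
So s / (n + δ) = (k*)^(1−α) = 3.43^0.67 = 2.2837.
Therefore n + δ = s / 2.2837 = 0.16 / 2.2837 = 0.0701, so δ = 0.0701 − 0.034 = 0.0361.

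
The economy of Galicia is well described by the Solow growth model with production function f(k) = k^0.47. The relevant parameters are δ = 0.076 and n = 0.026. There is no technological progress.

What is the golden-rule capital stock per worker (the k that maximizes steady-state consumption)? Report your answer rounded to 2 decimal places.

The golden rule sets f'(k) = n + δ, i.e. α·k^(α−1) = n + δ.
So k^(1−α) = α / (n + δ) = 0.47 / 0.102 = 4.6078.
k_gold = 4.6078^(1/0.53) ≈ 17.8597

k_gold ≈ 17.86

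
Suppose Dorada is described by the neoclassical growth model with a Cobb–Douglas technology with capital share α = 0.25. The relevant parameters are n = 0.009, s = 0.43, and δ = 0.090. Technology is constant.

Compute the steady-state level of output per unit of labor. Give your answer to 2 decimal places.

Steady state requires s·f(k) = (n + δ)·k, i.e. s·k^α = (n + δ)·k.
Dividing both sides by k: k^(1−α) = s / (n + δ).
k^0.75 = 0.43 / (0.009 + 0.090) = 0.43 / 0.099 = 4.3434
k* = 4.3434^(1/0.75) ≈ 7.0866
y* = (k*)^α = 7.0866^0.25 ≈ 1.6316

y* ≈ 1.63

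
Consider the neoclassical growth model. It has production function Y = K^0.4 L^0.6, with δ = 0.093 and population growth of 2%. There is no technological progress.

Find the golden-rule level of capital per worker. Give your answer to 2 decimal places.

The golden rule sets f'(k) = n + δ, i.e. α·k^(α−1) = n + δ.
So k^(1−α) = α / (n + δ) = 0.4 / 0.113 = 3.5398.
k_gold = 3.5398^(1/0.6) ≈ 8.2218

k_gold ≈ 8.22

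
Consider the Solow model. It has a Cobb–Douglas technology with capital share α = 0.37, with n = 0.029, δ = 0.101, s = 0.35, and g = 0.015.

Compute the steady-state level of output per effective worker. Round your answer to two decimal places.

y* ≈ 1.68

In steady state, investment equals break-even investment: s·k^α = (n + g + δ)·k.
Rearranging, k^(1−α) = s / (n + g + δ).
k^0.63 = 0.35 / (0.029 + 0.015 + 0.101) = 0.35 / 0.145 = 2.4138
k* = 2.4138^(1/0.63) ≈ 4.0501
y* = (k*)^α = 4.0501^0.37 ≈ 1.6779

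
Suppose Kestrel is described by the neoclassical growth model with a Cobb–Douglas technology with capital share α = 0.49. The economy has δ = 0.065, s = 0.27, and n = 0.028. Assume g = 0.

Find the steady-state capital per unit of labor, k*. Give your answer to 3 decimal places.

k* ≈ 8.084

In steady state, investment equals break-even investment: s·k^α = (n + δ)·k.
Dividing both sides by k: k^(1−α) = s / (n + δ).
k^0.51 = 0.27 / (0.028 + 0.065) = 0.27 / 0.093 = 2.9032
k* = 2.9032^(1/0.51) ≈ 8.0835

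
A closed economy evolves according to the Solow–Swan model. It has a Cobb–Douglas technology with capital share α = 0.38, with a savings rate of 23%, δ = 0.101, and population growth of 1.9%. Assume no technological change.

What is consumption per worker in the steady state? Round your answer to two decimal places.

c* = 1.15

In steady state, investment equals break-even investment: s·k^α = (n + δ)·k.
Dividing both sides by k: k^(1−α) = s / (n + δ).
k^0.62 = 0.23 / (0.019 + 0.101) = 0.23 / 0.120 = 1.9167
k* = 1.9167^(1/0.62) ≈ 2.8558
y* = (k*)^α = 2.8558^0.38 ≈ 1.4900
c* = (1 − s)·y* = (1 − 0.23) × 1.4900 ≈ 1.1473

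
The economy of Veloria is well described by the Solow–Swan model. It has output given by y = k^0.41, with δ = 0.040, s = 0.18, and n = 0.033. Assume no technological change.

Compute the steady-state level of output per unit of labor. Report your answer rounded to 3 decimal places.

In steady state, investment equals break-even investment: s·k^α = (n + δ)·k.
Dividing both sides by k: k^(1−α) = s / (n + δ).
k^0.59 = 0.18 / (0.033 + 0.040) = 0.18 / 0.073 = 2.4658
k* = 2.4658^(1/0.59) ≈ 4.6167
y* = (k*)^α = 4.6167^0.41 ≈ 1.8723

y* = 1.872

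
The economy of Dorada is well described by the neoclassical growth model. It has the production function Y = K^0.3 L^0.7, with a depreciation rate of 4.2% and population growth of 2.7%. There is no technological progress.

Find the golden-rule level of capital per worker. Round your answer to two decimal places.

The golden rule sets f'(k) = n + δ, i.e. α·k^(α−1) = n + δ.
So k^(1−α) = α / (n + δ) = 0.3 / 0.069 = 4.3478.
k_gold = 4.3478^(1/0.7) ≈ 8.1623

k_gold ≈ 8.16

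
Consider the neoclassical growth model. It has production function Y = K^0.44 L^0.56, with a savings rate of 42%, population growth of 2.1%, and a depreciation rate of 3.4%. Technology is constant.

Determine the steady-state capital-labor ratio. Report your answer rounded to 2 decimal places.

k* = 37.72

Steady state requires s·f(k) = (n + δ)·k, i.e. s·k^α = (n + δ)·k.
Rearranging, k^(1−α) = s / (n + δ).
k^0.56 = 0.42 / (0.021 + 0.034) = 0.42 / 0.055 = 7.6364
k* = 7.6364^(1/0.56) ≈ 37.7213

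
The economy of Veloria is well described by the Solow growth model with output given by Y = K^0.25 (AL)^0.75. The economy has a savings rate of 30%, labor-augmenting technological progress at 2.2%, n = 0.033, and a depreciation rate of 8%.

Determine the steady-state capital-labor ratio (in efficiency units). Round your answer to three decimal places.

In steady state, investment equals break-even investment: s·k^α = (n + g + δ)·k.
Dividing both sides by k: k^(1−α) = s / (n + g + δ).
k^0.75 = 0.30 / (0.033 + 0.022 + 0.080) = 0.30 / 0.135 = 2.2222
k* = 2.2222^(1/0.75) ≈ 2.8999

k* = 2.900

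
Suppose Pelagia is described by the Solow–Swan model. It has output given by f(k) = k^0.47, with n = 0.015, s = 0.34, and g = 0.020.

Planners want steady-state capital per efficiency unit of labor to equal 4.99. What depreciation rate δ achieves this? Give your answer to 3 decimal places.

δ ≈ 0.110

At the steady state, Δk = 0, so s·k^α = (n + g + δ)·k.
So s / (n + g + δ) = (k*)^(1−α) = 4.99^0.53 = 2.3442.
Therefore n + g + δ = s / 2.3442 = 0.34 / 2.3442 = 0.1450, so δ = 0.1450 − 0.035 = 0.1100.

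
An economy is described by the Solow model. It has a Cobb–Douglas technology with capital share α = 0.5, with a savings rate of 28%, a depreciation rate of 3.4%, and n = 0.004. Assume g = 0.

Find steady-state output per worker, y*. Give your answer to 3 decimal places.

At the steady state, Δk = 0, so s·k^α = (n + δ)·k.
Dividing both sides by k: k^(1−α) = s / (n + δ).
k^0.5 = 0.28 / (0.004 + 0.034) = 0.28 / 0.038 = 7.3684
k* = 7.3684^(1/0.5) ≈ 54.2933
y* = (k*)^α = 54.2933^0.5 ≈ 7.3684

y* ≈ 7.368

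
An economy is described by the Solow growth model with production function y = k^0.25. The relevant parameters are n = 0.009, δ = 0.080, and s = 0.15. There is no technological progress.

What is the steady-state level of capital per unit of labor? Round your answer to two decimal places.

k* ≈ 2.01

At the steady state, Δk = 0, so s·k^α = (n + δ)·k.
Rearranging, k^(1−α) = s / (n + δ).
k^0.75 = 0.15 / (0.009 + 0.080) = 0.15 / 0.089 = 1.6854
k* = 1.6854^(1/0.75) ≈ 2.0057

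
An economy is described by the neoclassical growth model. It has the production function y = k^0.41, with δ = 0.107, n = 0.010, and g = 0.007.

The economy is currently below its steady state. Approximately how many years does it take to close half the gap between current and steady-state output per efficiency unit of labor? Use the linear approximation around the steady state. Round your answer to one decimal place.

Near the steady state the convergence rate is λ = (1 − α)(n + g + δ).
λ = (1 − 0.41) × 0.124 = 0.59 × 0.124 = 0.07316
Half-life = ln 2 / λ = 0.6931 / 0.07316 ≈ 9.47 years

t_½ ≈ 9.5 years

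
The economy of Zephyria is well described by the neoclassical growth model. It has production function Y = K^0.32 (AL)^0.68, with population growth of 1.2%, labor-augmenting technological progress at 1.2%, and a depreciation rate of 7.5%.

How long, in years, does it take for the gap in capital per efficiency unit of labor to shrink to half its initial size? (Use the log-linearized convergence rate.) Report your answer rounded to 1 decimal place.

Near the steady state the convergence rate is λ = (1 − α)(n + g + δ).
λ = (1 − 0.32) × 0.099 = 0.68 × 0.099 = 0.06732
Half-life = ln 2 / λ = 0.6931 / 0.06732 ≈ 10.30 years

half-life ≈ 10.3 years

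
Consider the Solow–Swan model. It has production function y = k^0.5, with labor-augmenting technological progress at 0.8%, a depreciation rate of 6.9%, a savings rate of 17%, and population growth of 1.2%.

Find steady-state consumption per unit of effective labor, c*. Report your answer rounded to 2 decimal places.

In steady state, investment equals break-even investment: s·k^α = (n + g + δ)·k.
Dividing both sides by k: k^(1−α) = s / (n + g + δ).
k^0.5 = 0.17 / (0.012 + 0.008 + 0.069) = 0.17 / 0.089 = 1.9101
k* = 1.9101^(1/0.5) ≈ 3.6485
y* = (k*)^α = 3.6485^0.5 ≈ 1.9101
c* = (1 − s)·y* = (1 − 0.17) × 1.9101 ≈ 1.5854

c* ≈ 1.59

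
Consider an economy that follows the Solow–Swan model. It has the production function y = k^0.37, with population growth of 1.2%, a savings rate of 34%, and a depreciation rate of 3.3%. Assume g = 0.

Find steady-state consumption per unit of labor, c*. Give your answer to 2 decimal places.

Steady state requires s·f(k) = (n + δ)·k, i.e. s·k^α = (n + δ)·k.
Rearranging, k^(1−α) = s / (n + δ).
k^0.63 = 0.34 / (0.012 + 0.033) = 0.34 / 0.045 = 7.5556
k* = 7.5556^(1/0.63) ≈ 24.7787
y* = (k*)^α = 24.7787^0.37 ≈ 3.2795
c* = (1 − s)·y* = (1 − 0.34) × 3.2795 ≈ 2.1645

c* ≈ 2.16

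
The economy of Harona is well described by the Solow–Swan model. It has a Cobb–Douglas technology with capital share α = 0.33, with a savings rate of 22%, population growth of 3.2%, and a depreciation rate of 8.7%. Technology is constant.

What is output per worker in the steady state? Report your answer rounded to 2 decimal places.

At the steady state, Δk = 0, so s·k^α = (n + δ)·k.
Dividing both sides by k: k^(1−α) = s / (n + δ).
k^0.67 = 0.22 / (0.032 + 0.087) = 0.22 / 0.119 = 1.8487
k* = 1.8487^(1/0.67) ≈ 2.5021
y* = (k*)^α = 2.5021^0.33 ≈ 1.3534

y* ≈ 1.35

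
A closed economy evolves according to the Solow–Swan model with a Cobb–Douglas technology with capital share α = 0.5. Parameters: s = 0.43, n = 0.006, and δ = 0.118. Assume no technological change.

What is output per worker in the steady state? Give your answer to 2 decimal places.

y* ≈ 3.47

In steady state, investment equals break-even investment: s·k^α = (n + δ)·k.
Dividing both sides by k: k^(1−α) = s / (n + δ).
k^0.5 = 0.43 / (0.006 + 0.118) = 0.43 / 0.124 = 3.4677
k* = 3.4677^(1/0.5) ≈ 12.0249
y* = (k*)^α = 12.0249^0.5 ≈ 3.4677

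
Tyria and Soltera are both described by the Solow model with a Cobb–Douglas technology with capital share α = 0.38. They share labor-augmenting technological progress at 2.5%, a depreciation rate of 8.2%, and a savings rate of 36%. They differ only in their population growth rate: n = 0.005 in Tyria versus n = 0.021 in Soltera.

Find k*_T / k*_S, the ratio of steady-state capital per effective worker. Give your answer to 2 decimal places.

Steady-state k* = [s/(n + g + δ)]^(1/(1−α)), so the ratio is [ (s_T/(n + g + δ)_T) / (s_S/(n + g + δ)_S) ]^1.6129.
s_T/(n + g + δ)_T = 0.36/0.112 = 3.2143; s_S/(n + g + δ)_S = 0.36/0.128 = 2.8125.
Ratio = (3.2143/2.8125)^1.6129 = 1.1429^1.6129 ≈ 1.2404

ratio ≈ 1.24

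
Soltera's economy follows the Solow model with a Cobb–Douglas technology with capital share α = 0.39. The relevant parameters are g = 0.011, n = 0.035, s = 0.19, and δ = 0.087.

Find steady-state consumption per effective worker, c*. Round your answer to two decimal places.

c* ≈ 1.02

In steady state, investment equals break-even investment: s·k^α = (n + g + δ)·k.
Rearranging, k^(1−α) = s / (n + g + δ).
k^0.61 = 0.19 / (0.035 + 0.011 + 0.087) = 0.19 / 0.133 = 1.4286
k* = 1.4286^(1/0.61) ≈ 1.7945
y* = (k*)^α = 1.7945^0.39 ≈ 1.2561
c* = (1 − s)·y* = (1 − 0.19) × 1.2561 ≈ 1.0174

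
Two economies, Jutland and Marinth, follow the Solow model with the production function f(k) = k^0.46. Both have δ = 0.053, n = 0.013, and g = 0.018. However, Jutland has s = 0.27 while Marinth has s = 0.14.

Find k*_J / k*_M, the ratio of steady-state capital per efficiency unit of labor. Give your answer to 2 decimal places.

k*_J / k*_M ≈ 3.37

Steady-state k* = [s/(n + g + δ)]^(1/(1−α)), so the ratio is [ (s_J/(n + g + δ)_J) / (s_M/(n + g + δ)_M) ]^1.8519.
s_J/(n + g + δ)_J = 0.27/0.084 = 3.2143; s_M/(n + g + δ)_M = 0.14/0.084 = 1.6667.
Ratio = (3.2143/1.6667)^1.8519 = 1.9285^1.8519 ≈ 3.3744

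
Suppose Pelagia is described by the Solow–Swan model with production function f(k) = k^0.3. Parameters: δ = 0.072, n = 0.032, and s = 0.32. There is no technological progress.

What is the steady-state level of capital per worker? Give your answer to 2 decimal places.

At the steady state, Δk = 0, so s·k^α = (n + δ)·k.
Dividing both sides by k: k^(1−α) = s / (n + δ).
k^0.7 = 0.32 / (0.032 + 0.072) = 0.32 / 0.104 = 3.0769
k* = 3.0769^(1/0.7) ≈ 4.9809

k* = 4.98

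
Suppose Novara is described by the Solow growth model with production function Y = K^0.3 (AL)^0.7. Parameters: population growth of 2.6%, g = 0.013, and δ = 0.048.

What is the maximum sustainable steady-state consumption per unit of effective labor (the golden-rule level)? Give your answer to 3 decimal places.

At the golden rule, f'(k) = n + g + δ, so α·k^(α−1) = n + g + δ and k_gold = (α/(n + g + δ))^(1/(1−α)).
k_gold = (0.3/0.087)^(1/0.7) = 3.4483^1.4286 ≈ 5.8617
c_gold = f(k_gold) − (n + g + δ)·k_gold = 1.6998 − 0.087×5.8617 ≈ 1.1898

c_gold ≈ 1.190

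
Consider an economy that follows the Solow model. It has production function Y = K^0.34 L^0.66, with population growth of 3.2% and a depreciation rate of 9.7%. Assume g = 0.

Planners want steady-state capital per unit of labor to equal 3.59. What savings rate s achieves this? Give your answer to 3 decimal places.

At the steady state, Δk = 0, so s·k^α = (n + δ)·k.
So s / (n + δ) = (k*)^(1−α) = 3.59^0.66 = 2.3247.
Therefore s = 2.3247 × (n + δ) = 2.3247 × 0.129 = 0.2999.

s ≈ 0.300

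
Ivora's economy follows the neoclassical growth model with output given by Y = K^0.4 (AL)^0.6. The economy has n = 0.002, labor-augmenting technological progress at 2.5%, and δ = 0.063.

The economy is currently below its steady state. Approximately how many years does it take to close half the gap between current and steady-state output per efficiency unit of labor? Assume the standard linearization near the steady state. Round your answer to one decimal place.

half-life ≈ 12.8 years

Near the steady state the convergence rate is λ = (1 − α)(n + g + δ).
λ = (1 − 0.4) × 0.090 = 0.6 × 0.090 = 0.0540
Half-life = ln 2 / λ = 0.6931 / 0.0540 ≈ 12.84 years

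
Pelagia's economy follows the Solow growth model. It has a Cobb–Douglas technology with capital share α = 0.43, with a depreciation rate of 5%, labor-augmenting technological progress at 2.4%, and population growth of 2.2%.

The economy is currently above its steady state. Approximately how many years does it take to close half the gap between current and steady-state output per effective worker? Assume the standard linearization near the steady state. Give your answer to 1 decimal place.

half-life ≈ 12.7 years

Near the steady state the convergence rate is λ = (1 − α)(n + g + δ).
λ = (1 − 0.43) × 0.096 = 0.57 × 0.096 = 0.05472
Half-life = ln 2 / λ = 0.6931 / 0.05472 ≈ 12.67 years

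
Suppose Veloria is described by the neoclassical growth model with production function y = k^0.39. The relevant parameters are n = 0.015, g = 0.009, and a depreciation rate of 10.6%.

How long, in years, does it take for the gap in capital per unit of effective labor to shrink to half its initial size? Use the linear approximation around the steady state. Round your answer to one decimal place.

about 8.7 years

Near the steady state the convergence rate is λ = (1 − α)(n + g + δ).
λ = (1 − 0.39) × 0.130 = 0.61 × 0.130 = 0.0793
Half-life = ln 2 / λ = 0.6931 / 0.0793 ≈ 8.74 years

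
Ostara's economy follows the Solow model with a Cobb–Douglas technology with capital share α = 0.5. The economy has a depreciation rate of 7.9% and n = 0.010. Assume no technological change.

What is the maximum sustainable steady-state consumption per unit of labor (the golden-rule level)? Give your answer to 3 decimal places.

At the golden rule, f'(k) = n + δ, so α·k^(α−1) = n + δ and k_gold = (α/(n + δ))^(1/(1−α)).
k_gold = (0.5/0.089)^(1/0.5) = 5.6180^2 ≈ 31.5619
c_gold = f(k_gold) − (n + δ)·k_gold = 5.6180 − 0.089×31.5619 ≈ 2.8090

c_gold ≈ 2.809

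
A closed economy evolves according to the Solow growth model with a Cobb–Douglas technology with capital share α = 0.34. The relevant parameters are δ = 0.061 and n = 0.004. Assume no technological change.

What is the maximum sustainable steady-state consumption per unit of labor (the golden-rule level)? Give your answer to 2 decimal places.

At the golden rule, f'(k) = n + δ, so α·k^(α−1) = n + δ and k_gold = (α/(n + δ))^(1/(1−α)).
k_gold = (0.34/0.065)^(1/0.66) = 5.2308^1.5152 ≈ 12.2680
c_gold = f(k_gold) − (n + δ)·k_gold = 2.3452 − 0.065×12.2680 ≈ 1.5478

c_gold ≈ 1.55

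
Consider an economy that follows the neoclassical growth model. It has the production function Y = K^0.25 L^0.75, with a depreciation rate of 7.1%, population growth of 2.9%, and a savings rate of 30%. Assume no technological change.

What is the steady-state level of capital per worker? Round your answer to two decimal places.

k* = 4.33

Steady state requires s·f(k) = (n + δ)·k, i.e. s·k^α = (n + δ)·k.
Dividing both sides by k: k^(1−α) = s / (n + δ).
k^0.75 = 0.30 / (0.029 + 0.071) = 0.30 / 0.100 = 3.0000
k* = 3.0000^(1/0.75) ≈ 4.3267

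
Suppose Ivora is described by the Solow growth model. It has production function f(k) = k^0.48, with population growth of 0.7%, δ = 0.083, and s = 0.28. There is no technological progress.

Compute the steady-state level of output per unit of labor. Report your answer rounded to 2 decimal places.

y* = 2.85

Steady state requires s·f(k) = (n + δ)·k, i.e. s·k^α = (n + δ)·k.
Rearranging, k^(1−α) = s / (n + δ).
k^0.52 = 0.28 / (0.007 + 0.083) = 0.28 / 0.090 = 3.1111
k* = 3.1111^(1/0.52) ≈ 8.8698
y* = (k*)^α = 8.8698^0.48 ≈ 2.8510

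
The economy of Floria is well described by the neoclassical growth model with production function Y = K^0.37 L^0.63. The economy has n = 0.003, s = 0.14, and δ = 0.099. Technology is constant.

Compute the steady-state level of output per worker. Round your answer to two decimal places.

In steady state, investment equals break-even investment: s·k^α = (n + δ)·k.
Rearranging, k^(1−α) = s / (n + δ).
k^0.63 = 0.14 / (0.003 + 0.099) = 0.14 / 0.102 = 1.3725
k* = 1.3725^(1/0.63) ≈ 1.6530
y* = (k*)^α = 1.6530^0.37 ≈ 1.2044

y* = 1.20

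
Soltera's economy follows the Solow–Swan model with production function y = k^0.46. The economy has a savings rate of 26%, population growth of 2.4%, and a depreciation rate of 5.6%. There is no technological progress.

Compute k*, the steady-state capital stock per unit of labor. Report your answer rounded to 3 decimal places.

Steady state requires s·f(k) = (n + δ)·k, i.e. s·k^α = (n + δ)·k.
Rearranging, k^(1−α) = s / (n + δ).
k^0.54 = 0.26 / (0.024 + 0.056) = 0.26 / 0.080 = 3.2500
k* = 3.2500^(1/0.54) ≈ 8.8702

k* ≈ 8.870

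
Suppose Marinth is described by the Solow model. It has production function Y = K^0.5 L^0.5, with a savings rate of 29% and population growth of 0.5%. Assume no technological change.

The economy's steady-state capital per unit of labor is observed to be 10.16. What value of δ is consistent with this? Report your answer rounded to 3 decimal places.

Steady state requires s·f(k) = (n + δ)·k, i.e. s·k^α = (n + δ)·k.
So s / (n + δ) = (k*)^(1−α) = 10.16^0.5 = 3.1875.
Therefore n + δ = s / 3.1875 = 0.29 / 3.1875 = 0.0910, so δ = 0.0910 − 0.005 = 0.0860.

δ ≈ 0.086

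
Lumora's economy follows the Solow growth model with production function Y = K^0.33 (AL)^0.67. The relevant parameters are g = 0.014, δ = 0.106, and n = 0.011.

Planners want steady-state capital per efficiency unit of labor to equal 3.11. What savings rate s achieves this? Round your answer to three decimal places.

s ≈ 0.280

Steady state requires s·f(k) = (n + g + δ)·k, i.e. s·k^α = (n + g + δ)·k.
So s / (n + g + δ) = (k*)^(1−α) = 3.11^0.67 = 2.1387.
Therefore s = 2.1387 × (n + g + δ) = 2.1387 × 0.131 = 0.2802.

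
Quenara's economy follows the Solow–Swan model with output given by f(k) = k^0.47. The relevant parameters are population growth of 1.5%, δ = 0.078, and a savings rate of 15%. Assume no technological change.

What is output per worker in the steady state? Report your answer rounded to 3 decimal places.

y* ≈ 1.528

At the steady state, Δk = 0, so s·k^α = (n + δ)·k.
Rearranging, k^(1−α) = s / (n + δ).
k^0.53 = 0.15 / (0.015 + 0.078) = 0.15 / 0.093 = 1.6129
k* = 1.6129^(1/0.53) ≈ 2.4644
y* = (k*)^α = 2.4644^0.47 ≈ 1.5279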